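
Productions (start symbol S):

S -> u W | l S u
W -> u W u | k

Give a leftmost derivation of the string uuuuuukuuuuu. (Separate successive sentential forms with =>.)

S => uW => uuWu => uuuWuu => uuuuWuuu => uuuuuWuuuu => uuuuuuWuuuuu => uuuuuukuuuuu

S => uW   [S -> u W]
uW => uuWu   [W -> u W u]
uuWu => uuuWuu   [W -> u W u]
uuuWuu => uuuuWuuu   [W -> u W u]
uuuuWuuu => uuuuuWuuuu   [W -> u W u]
uuuuuWuuuu => uuuuuuWuuuuu   [W -> u W u]
uuuuuuWuuuuu => uuuuuukuuuuu   [W -> k]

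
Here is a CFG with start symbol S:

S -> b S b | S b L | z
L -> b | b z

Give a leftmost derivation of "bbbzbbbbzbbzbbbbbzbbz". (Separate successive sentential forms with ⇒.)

S⇒SbL⇒SbLbL⇒bSbbLbL⇒bbSbbbLbL⇒bbbSbbbbLbL⇒bbbSbLbbbbLbL⇒bbbSbLbLbbbbLbL⇒bbbSbLbLbLbbbbLbL⇒bbbzbLbLbLbbbbLbL⇒bbbzbbbLbLbbbbLbL⇒bbbzbbbbzbLbbbbLbL⇒bbbzbbbbzbbzbbbbLbL⇒bbbzbbbbzbbzbbbbbzbL⇒bbbzbbbbzbbzbbbbbzbbz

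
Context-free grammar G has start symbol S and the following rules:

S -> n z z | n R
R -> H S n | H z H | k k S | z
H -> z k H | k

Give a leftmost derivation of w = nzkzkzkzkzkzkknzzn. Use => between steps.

S => nR   [S -> n R]
nR => nHSn   [R -> H S n]
nHSn => nzkHSn   [H -> z k H]
nzkHSn => nzkzkHSn   [H -> z k H]
nzkzkHSn => nzkzkzkHSn   [H -> z k H]
nzkzkzkHSn => nzkzkzkzkHSn   [H -> z k H]
nzkzkzkzkHSn => nzkzkzkzkzkHSn   [H -> z k H]
nzkzkzkzkzkHSn => nzkzkzkzkzkzkHSn   [H -> z k H]
nzkzkzkzkzkzkHSn => nzkzkzkzkzkzkkSn   [H -> k]
nzkzkzkzkzkzkkSn => nzkzkzkzkzkzkknzzn   [S -> n z z]

S => nR => nHSn => nzkHSn => nzkzkHSn => nzkzkzkHSn => nzkzkzkzkHSn => nzkzkzkzkzkHSn => nzkzkzkzkzkzkHSn => nzkzkzkzkzkzkkSn => nzkzkzkzkzkzkknzzn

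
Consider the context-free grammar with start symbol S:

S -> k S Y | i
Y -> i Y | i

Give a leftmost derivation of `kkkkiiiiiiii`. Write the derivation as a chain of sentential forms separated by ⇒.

S ⇒ kSY   [S -> k S Y]
kSY ⇒ kkSYY   [S -> k S Y]
kkSYY ⇒ kkkSYYY   [S -> k S Y]
kkkSYYY ⇒ kkkkSYYYY   [S -> k S Y]
kkkkSYYYY ⇒ kkkkiYYYY   [S -> i]
kkkkiYYYY ⇒ kkkkiiYYYY   [Y -> i Y]
kkkkiiYYYY ⇒ kkkkiiiYYY   [Y -> i]
kkkkiiiYYY ⇒ kkkkiiiiYYY   [Y -> i Y]
kkkkiiiiYYY ⇒ kkkkiiiiiYYY   [Y -> i Y]
kkkkiiiiiYYY ⇒ kkkkiiiiiiYY   [Y -> i]
kkkkiiiiiiYY ⇒ kkkkiiiiiiiY   [Y -> i]
kkkkiiiiiiiY ⇒ kkkkiiiiiiii   [Y -> i]

S ⇒ kSY ⇒ kkSYY ⇒ kkkSYYY ⇒ kkkkSYYYY ⇒ kkkkiYYYY ⇒ kkkkiiYYYY ⇒ kkkkiiiYYY ⇒ kkkkiiiiYYY ⇒ kkkkiiiiiYYY ⇒ kkkkiiiiiiYY ⇒ kkkkiiiiiiiY ⇒ kkkkiiiiiiii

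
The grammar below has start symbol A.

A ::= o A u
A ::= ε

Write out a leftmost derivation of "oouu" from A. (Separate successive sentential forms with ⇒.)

A ⇒ oAu ⇒ ooAuu ⇒ oouu

A ⇒ oAu   [A ::= o A u]
oAu ⇒ ooAuu   [A ::= o A u]
ooAuu ⇒ oouu   [A ::= ε]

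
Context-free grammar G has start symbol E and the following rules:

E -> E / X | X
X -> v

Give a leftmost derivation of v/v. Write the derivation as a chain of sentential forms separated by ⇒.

E⇒E/X⇒X/X⇒v/X⇒v/v

E ⇒ E/X   [E -> E / X]
E/X ⇒ X/X   [E -> X]
X/X ⇒ v/X   [X -> v]
v/X ⇒ v/v   [X -> v]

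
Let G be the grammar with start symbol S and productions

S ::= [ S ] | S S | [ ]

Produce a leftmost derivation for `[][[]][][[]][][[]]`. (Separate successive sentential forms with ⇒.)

S ⇒ SS   [S ::= S S]
SS ⇒ SSS   [S ::= S S]
SSS ⇒ []SS   [S ::= [ ]]
[]SS ⇒ []SSS   [S ::= S S]
[]SSS ⇒ []SSSS   [S ::= S S]
[]SSSS ⇒ [][S]SSS   [S ::= [ S ]]
[][S]SSS ⇒ [][[]]SSS   [S ::= [ ]]
[][[]]SSS ⇒ [][[]]SSSS   [S ::= S S]
[][[]]SSSS ⇒ [][[]][]SSS   [S ::= [ ]]
[][[]][]SSS ⇒ [][[]][][S]SS   [S ::= [ S ]]
[][[]][][S]SS ⇒ [][[]][][[]]SS   [S ::= [ ]]
[][[]][][[]]SS ⇒ [][[]][][[]][]S   [S ::= [ ]]
[][[]][][[]][]S ⇒ [][[]][][[]][][S]   [S ::= [ S ]]
[][[]][][[]][][S] ⇒ [][[]][][[]][][[]]   [S ::= [ ]]

S ⇒ SS ⇒ SSS ⇒ []SS ⇒ []SSS ⇒ []SSSS ⇒ [][S]SSS ⇒ [][[]]SSS ⇒ [][[]]SSSS ⇒ [][[]][]SSS ⇒ [][[]][][S]SS ⇒ [][[]][][[]]SS ⇒ [][[]][][[]][]S ⇒ [][[]][][[]][][S] ⇒ [][[]][][[]][][[]]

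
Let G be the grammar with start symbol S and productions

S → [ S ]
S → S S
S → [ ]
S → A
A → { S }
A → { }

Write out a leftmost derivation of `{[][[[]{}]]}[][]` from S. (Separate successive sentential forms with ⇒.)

S⇒SS⇒SSS⇒ASS⇒{S}SS⇒{SS}SS⇒{[]S}SS⇒{[][S]}SS⇒{[][[S]]}SS⇒{[][[SS]]}SS⇒{[][[[]S]]}SS⇒{[][[[]A]]}SS⇒{[][[[]{}]]}SS⇒{[][[[]{}]]}[]S⇒{[][[[]{}]]}[][]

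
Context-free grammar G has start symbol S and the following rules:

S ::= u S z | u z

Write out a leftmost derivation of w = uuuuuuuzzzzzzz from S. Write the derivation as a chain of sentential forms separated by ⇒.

S ⇒ uSz   [S ::= u S z]
uSz ⇒ uuSzz   [S ::= u S z]
uuSzz ⇒ uuuSzzz   [S ::= u S z]
uuuSzzz ⇒ uuuuSzzzz   [S ::= u S z]
uuuuSzzzz ⇒ uuuuuSzzzzz   [S ::= u S z]
uuuuuSzzzzz ⇒ uuuuuuSzzzzzz   [S ::= u S z]
uuuuuuSzzzzzz ⇒ uuuuuuuzzzzzzz   [S ::= u z]

S ⇒ uSz ⇒ uuSzz ⇒ uuuSzzz ⇒ uuuuSzzzz ⇒ uuuuuSzzzzz ⇒ uuuuuuSzzzzzz ⇒ uuuuuuuzzzzzzz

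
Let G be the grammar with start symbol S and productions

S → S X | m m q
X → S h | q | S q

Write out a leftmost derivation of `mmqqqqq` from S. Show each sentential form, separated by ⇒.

S⇒SX⇒SXX⇒SXXX⇒SXXXX⇒mmqXXXX⇒mmqqXXX⇒mmqqqXX⇒mmqqqqX⇒mmqqqqq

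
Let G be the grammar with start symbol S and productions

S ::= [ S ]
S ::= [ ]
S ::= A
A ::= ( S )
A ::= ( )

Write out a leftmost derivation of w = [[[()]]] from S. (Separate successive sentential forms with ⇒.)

S ⇒ [S] ⇒ [[S]] ⇒ [[[S]]] ⇒ [[[A]]] ⇒ [[[()]]]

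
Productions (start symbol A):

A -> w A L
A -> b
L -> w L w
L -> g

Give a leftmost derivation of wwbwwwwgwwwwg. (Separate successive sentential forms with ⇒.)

A ⇒ wAL   [A -> w A L]
wAL ⇒ wwALL   [A -> w A L]
wwALL ⇒ wwbLL   [A -> b]
wwbLL ⇒ wwbwLwL   [L -> w L w]
wwbwLwL ⇒ wwbwwLwwL   [L -> w L w]
wwbwwLwwL ⇒ wwbwwwLwwwL   [L -> w L w]
wwbwwwLwwwL ⇒ wwbwwwwLwwwwL   [L -> w L w]
wwbwwwwLwwwwL ⇒ wwbwwwwgwwwwL   [L -> g]
wwbwwwwgwwwwL ⇒ wwbwwwwgwwwwg   [L -> g]

A ⇒ wAL ⇒ wwALL ⇒ wwbLL ⇒ wwbwLwL ⇒ wwbwwLwwL ⇒ wwbwwwLwwwL ⇒ wwbwwwwLwwwwL ⇒ wwbwwwwgwwwwL ⇒ wwbwwwwgwwwwg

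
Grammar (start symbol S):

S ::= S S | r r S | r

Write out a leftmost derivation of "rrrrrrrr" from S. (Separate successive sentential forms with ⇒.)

S ⇒ SS ⇒ SSS ⇒ rSS ⇒ rSSS ⇒ rrrSSS ⇒ rrrrrSSS ⇒ rrrrrrSS ⇒ rrrrrrrS ⇒ rrrrrrrr

S ⇒ SS   [S ::= S S]
SS ⇒ SSS   [S ::= S S]
SSS ⇒ rSS   [S ::= r]
rSS ⇒ rSSS   [S ::= S S]
rSSS ⇒ rrrSSS   [S ::= r r S]
rrrSSS ⇒ rrrrrSSS   [S ::= r r S]
rrrrrSSS ⇒ rrrrrrSS   [S ::= r]
rrrrrrSS ⇒ rrrrrrrS   [S ::= r]
rrrrrrrS ⇒ rrrrrrrr   [S ::= r]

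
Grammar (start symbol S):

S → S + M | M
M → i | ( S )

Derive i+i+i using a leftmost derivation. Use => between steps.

S=>S+M=>S+M+M=>M+M+M=>i+M+M=>i+i+M=>i+i+i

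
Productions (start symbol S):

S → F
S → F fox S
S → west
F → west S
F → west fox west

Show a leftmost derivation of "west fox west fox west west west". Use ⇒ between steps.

S ⇒ F fox S ⇒ west fox west fox S ⇒ west fox west fox F ⇒ west fox west fox west S ⇒ west fox west fox west F ⇒ west fox west fox west west S ⇒ west fox west fox west west west

S ⇒ F fox S   [S → F fox S]
F fox S ⇒ west fox west fox S   [F → west fox west]
west fox west fox S ⇒ west fox west fox F   [S → F]
west fox west fox F ⇒ west fox west fox west S   [F → west S]
west fox west fox west S ⇒ west fox west fox west F   [S → F]
west fox west fox west F ⇒ west fox west fox west west S   [F → west S]
west fox west fox west west S ⇒ west fox west fox west west west   [S → west]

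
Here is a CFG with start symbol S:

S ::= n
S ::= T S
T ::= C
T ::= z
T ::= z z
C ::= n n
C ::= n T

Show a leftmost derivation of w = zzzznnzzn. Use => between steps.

S => TS   [S ::= T S]
TS => zzS   [T ::= z z]
zzS => zzTS   [S ::= T S]
zzTS => zzzzS   [T ::= z z]
zzzzS => zzzzTS   [S ::= T S]
zzzzTS => zzzzCS   [T ::= C]
zzzzCS => zzzznTS   [C ::= n T]
zzzznTS => zzzznCS   [T ::= C]
zzzznCS => zzzznnTS   [C ::= n T]
zzzznnTS => zzzznnzzS   [T ::= z z]
zzzznnzzS => zzzznnzzn   [S ::= n]

S => TS => zzS => zzTS => zzzzS => zzzzTS => zzzzCS => zzzznTS => zzzznCS => zzzznnTS => zzzznnzzS => zzzznnzzn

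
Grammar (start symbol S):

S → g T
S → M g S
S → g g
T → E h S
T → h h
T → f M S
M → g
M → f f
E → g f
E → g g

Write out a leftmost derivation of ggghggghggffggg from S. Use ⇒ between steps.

S ⇒ gT   [S → g T]
gT ⇒ gEhS   [T → E h S]
gEhS ⇒ ggghS   [E → g g]
ggghS ⇒ ggghgT   [S → g T]
ggghgT ⇒ ggghgEhS   [T → E h S]
ggghgEhS ⇒ ggghggghS   [E → g g]
ggghggghS ⇒ ggghggghMgS   [S → M g S]
ggghggghMgS ⇒ ggghggghggS   [M → g]
ggghggghggS ⇒ ggghggghggMgS   [S → M g S]
ggghggghggMgS ⇒ ggghggghggffgS   [M → f f]
ggghggghggffgS ⇒ ggghggghggffggg   [S → g g]

S ⇒ gT ⇒ gEhS ⇒ ggghS ⇒ ggghgT ⇒ ggghgEhS ⇒ ggghggghS ⇒ ggghggghMgS ⇒ ggghggghggS ⇒ ggghggghggMgS ⇒ ggghggghggffgS ⇒ ggghggghggffggg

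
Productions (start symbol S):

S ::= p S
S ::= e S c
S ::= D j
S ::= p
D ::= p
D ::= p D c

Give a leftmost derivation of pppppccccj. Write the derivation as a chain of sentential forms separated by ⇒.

S ⇒ Dj   [S ::= D j]
Dj ⇒ pDcj   [D ::= p D c]
pDcj ⇒ ppDccj   [D ::= p D c]
ppDccj ⇒ pppDcccj   [D ::= p D c]
pppDcccj ⇒ ppppDccccj   [D ::= p D c]
ppppDccccj ⇒ pppppccccj   [D ::= p]

S⇒Dj⇒pDcj⇒ppDccj⇒pppDcccj⇒ppppDccccj⇒pppppccccj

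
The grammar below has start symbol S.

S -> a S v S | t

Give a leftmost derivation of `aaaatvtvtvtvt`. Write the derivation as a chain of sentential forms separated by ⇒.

S ⇒ aSvS   [S -> a S v S]
aSvS ⇒ aaSvSvS   [S -> a S v S]
aaSvSvS ⇒ aaaSvSvSvS   [S -> a S v S]
aaaSvSvSvS ⇒ aaaaSvSvSvSvS   [S -> a S v S]
aaaaSvSvSvSvS ⇒ aaaatvSvSvSvS   [S -> t]
aaaatvSvSvSvS ⇒ aaaatvtvSvSvS   [S -> t]
aaaatvtvSvSvS ⇒ aaaatvtvtvSvS   [S -> t]
aaaatvtvtvSvS ⇒ aaaatvtvtvtvS   [S -> t]
aaaatvtvtvtvS ⇒ aaaatvtvtvtvt   [S -> t]

S⇒aSvS⇒aaSvSvS⇒aaaSvSvSvS⇒aaaaSvSvSvSvS⇒aaaatvSvSvSvS⇒aaaatvtvSvSvS⇒aaaatvtvtvSvS⇒aaaatvtvtvtvS⇒aaaatvtvtvtvt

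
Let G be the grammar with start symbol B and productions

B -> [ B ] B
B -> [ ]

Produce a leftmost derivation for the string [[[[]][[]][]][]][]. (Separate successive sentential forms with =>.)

B=>[B]B=>[[B]B]B=>[[[B]B]B]B=>[[[[]]B]B]B=>[[[[]][B]B]B]B=>[[[[]][[]]B]B]B=>[[[[]][[]][]]B]B=>[[[[]][[]][]][]]B=>[[[[]][[]][]][]][]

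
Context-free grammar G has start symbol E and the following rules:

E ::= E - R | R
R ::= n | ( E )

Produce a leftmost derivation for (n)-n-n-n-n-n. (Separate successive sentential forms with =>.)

E => E-R   [E ::= E - R]
E-R => E-R-R   [E ::= E - R]
E-R-R => E-R-R-R   [E ::= E - R]
E-R-R-R => E-R-R-R-R   [E ::= E - R]
E-R-R-R-R => E-R-R-R-R-R   [E ::= E - R]
E-R-R-R-R-R => R-R-R-R-R-R   [E ::= R]
R-R-R-R-R-R => (E)-R-R-R-R-R   [R ::= ( E )]
(E)-R-R-R-R-R => (R)-R-R-R-R-R   [E ::= R]
(R)-R-R-R-R-R => (n)-R-R-R-R-R   [R ::= n]
(n)-R-R-R-R-R => (n)-n-R-R-R-R   [R ::= n]
(n)-n-R-R-R-R => (n)-n-n-R-R-R   [R ::= n]
(n)-n-n-R-R-R => (n)-n-n-n-R-R   [R ::= n]
(n)-n-n-n-R-R => (n)-n-n-n-n-R   [R ::= n]
(n)-n-n-n-n-R => (n)-n-n-n-n-n   [R ::= n]

E=>E-R=>E-R-R=>E-R-R-R=>E-R-R-R-R=>E-R-R-R-R-R=>R-R-R-R-R-R=>(E)-R-R-R-R-R=>(R)-R-R-R-R-R=>(n)-R-R-R-R-R=>(n)-n-R-R-R-R=>(n)-n-n-R-R-R=>(n)-n-n-n-R-R=>(n)-n-n-n-n-R=>(n)-n-n-n-n-n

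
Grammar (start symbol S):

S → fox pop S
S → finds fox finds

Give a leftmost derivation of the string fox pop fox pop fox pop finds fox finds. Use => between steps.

S => fox pop S   [S → fox pop S]
fox pop S => fox pop fox pop S   [S → fox pop S]
fox pop fox pop S => fox pop fox pop fox pop S   [S → fox pop S]
fox pop fox pop fox pop S => fox pop fox pop fox pop finds fox finds   [S → finds fox finds]

S => fox pop S => fox pop fox pop S => fox pop fox pop fox pop S => fox pop fox pop fox pop finds fox finds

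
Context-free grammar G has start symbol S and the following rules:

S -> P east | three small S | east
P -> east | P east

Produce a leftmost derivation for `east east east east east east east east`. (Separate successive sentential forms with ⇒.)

S ⇒ P east   [S -> P east]
P east ⇒ P east east   [P -> P east]
P east east ⇒ P east east east   [P -> P east]
P east east east ⇒ P east east east east   [P -> P east]
P east east east east ⇒ P east east east east east   [P -> P east]
P east east east east east ⇒ P east east east east east east   [P -> P east]
P east east east east east east ⇒ P east east east east east east east   [P -> P east]
P east east east east east east east ⇒ east east east east east east east east   [P -> east]

S ⇒ P east ⇒ P east east ⇒ P east east east ⇒ P east east east east ⇒ P east east east east east ⇒ P east east east east east east ⇒ P east east east east east east east ⇒ east east east east east east east east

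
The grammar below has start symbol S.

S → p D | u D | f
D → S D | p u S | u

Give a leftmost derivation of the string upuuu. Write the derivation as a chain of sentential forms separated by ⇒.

S ⇒ uD ⇒ upuS ⇒ upuuD ⇒ upuuu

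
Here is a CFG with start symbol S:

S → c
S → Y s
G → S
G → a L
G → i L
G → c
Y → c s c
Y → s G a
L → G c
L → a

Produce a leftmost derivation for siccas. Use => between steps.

S => Ys => sGas => siLas => siGcas => siScas => siccas

S => Ys   [S → Y s]
Ys => sGas   [Y → s G a]
sGas => siLas   [G → i L]
siLas => siGcas   [L → G c]
siGcas => siScas   [G → S]
siScas => siccas   [S → c]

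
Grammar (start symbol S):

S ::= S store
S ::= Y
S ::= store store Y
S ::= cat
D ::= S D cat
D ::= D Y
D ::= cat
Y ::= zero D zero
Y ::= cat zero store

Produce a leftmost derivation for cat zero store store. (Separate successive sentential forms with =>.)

S => S store => Y store => cat zero store store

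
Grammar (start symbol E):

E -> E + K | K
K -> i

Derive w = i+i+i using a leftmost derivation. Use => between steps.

E => E+K => E+K+K => K+K+K => i+K+K => i+i+K => i+i+i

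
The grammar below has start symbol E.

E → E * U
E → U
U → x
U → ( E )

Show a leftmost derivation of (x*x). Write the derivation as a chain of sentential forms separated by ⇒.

E ⇒ U   [E → U]
U ⇒ (E)   [U → ( E )]
(E) ⇒ (E*U)   [E → E * U]
(E*U) ⇒ (U*U)   [E → U]
(U*U) ⇒ (x*U)   [U → x]
(x*U) ⇒ (x*x)   [U → x]

E ⇒ U ⇒ (E) ⇒ (E*U) ⇒ (U*U) ⇒ (x*U) ⇒ (x*x)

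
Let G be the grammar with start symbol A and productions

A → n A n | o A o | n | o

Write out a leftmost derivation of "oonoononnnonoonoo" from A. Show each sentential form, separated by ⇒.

A ⇒ oAo   [A → o A o]
oAo ⇒ ooAoo   [A → o A o]
ooAoo ⇒ oonAnoo   [A → n A n]
oonAnoo ⇒ oonoAonoo   [A → o A o]
oonoAonoo ⇒ oonooAoonoo   [A → o A o]
oonooAoonoo ⇒ oonoonAnoonoo   [A → n A n]
oonoonAnoonoo ⇒ oonoonoAonoonoo   [A → o A o]
oonoonoAonoonoo ⇒ oonoononAnonoonoo   [A → n A n]
oonoononAnonoonoo ⇒ oonoononnnonoonoo   [A → n]

A ⇒ oAo ⇒ ooAoo ⇒ oonAnoo ⇒ oonoAonoo ⇒ oonooAoonoo ⇒ oonoonAnoonoo ⇒ oonoonoAonoonoo ⇒ oonoononAnonoonoo ⇒ oonoononnnonoonoo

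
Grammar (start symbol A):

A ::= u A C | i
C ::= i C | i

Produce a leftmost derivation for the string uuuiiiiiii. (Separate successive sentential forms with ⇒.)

A ⇒ uAC   [A ::= u A C]
uAC ⇒ uuACC   [A ::= u A C]
uuACC ⇒ uuuACCC   [A ::= u A C]
uuuACCC ⇒ uuuiCCC   [A ::= i]
uuuiCCC ⇒ uuuiiCC   [C ::= i]
uuuiiCC ⇒ uuuiiiCC   [C ::= i C]
uuuiiiCC ⇒ uuuiiiiCC   [C ::= i C]
uuuiiiiCC ⇒ uuuiiiiiC   [C ::= i]
uuuiiiiiC ⇒ uuuiiiiiiC   [C ::= i C]
uuuiiiiiiC ⇒ uuuiiiiiii   [C ::= i]

A ⇒ uAC ⇒ uuACC ⇒ uuuACCC ⇒ uuuiCCC ⇒ uuuiiCC ⇒ uuuiiiCC ⇒ uuuiiiiCC ⇒ uuuiiiiiC ⇒ uuuiiiiiiC ⇒ uuuiiiiiii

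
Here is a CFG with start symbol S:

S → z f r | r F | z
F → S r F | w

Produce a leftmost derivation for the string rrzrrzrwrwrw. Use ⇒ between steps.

S ⇒ rF ⇒ rSrF ⇒ rrFrF ⇒ rrSrFrF ⇒ rrzrFrF ⇒ rrzrSrFrF ⇒ rrzrrFrFrF ⇒ rrzrrSrFrFrF ⇒ rrzrrzrFrFrF ⇒ rrzrrzrwrFrF ⇒ rrzrrzrwrwrF ⇒ rrzrrzrwrwrw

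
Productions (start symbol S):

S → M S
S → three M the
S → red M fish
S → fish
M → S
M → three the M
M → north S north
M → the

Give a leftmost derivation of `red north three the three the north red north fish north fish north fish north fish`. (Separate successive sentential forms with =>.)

S => red M fish   [S → red M fish]
red M fish => red north S north fish   [M → north S north]
red north S north fish => red north M S north fish   [S → M S]
red north M S north fish => red north three the M S north fish   [M → three the M]
red north three the M S north fish => red north three the three the M S north fish   [M → three the M]
red north three the three the M S north fish => red north three the three the north S north S north fish   [M → north S north]
red north three the three the north S north S north fish => red north three the three the north red M fish north S north fish   [S → red M fish]
red north three the three the north red M fish north S north fish => red north three the three the north red north S north fish north S north fish   [M → north S north]
red north three the three the north red north S north fish north S north fish => red north three the three the north red north fish north fish north S north fish   [S → fish]
red north three the three the north red north fish north fish north S north fish => red north three the three the north red north fish north fish north fish north fish   [S → fish]

S => red M fish => red north S north fish => red north M S north fish => red north three the M S north fish => red north three the three the M S north fish => red north three the three the north S north S north fish => red north three the three the north red M fish north S north fish => red north three the three the north red north S north fish north S north fish => red north three the three the north red north fish north fish north S north fish => red north three the three the north red north fish north fish north fish north fish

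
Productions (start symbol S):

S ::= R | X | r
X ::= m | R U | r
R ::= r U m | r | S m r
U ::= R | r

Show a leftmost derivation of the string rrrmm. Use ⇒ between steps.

S⇒R⇒rUm⇒rRm⇒rrUmm⇒rrrmm

S ⇒ R   [S ::= R]
R ⇒ rUm   [R ::= r U m]
rUm ⇒ rRm   [U ::= R]
rRm ⇒ rrUmm   [R ::= r U m]
rrUmm ⇒ rrrmm   [U ::= r]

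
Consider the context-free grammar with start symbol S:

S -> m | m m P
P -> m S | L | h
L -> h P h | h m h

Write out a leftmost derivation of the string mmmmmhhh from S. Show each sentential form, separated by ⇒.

S ⇒ mmP ⇒ mmmS ⇒ mmmmmP ⇒ mmmmmL ⇒ mmmmmhPh ⇒ mmmmmhhh

S ⇒ mmP   [S -> m m P]
mmP ⇒ mmmS   [P -> m S]
mmmS ⇒ mmmmmP   [S -> m m P]
mmmmmP ⇒ mmmmmL   [P -> L]
mmmmmL ⇒ mmmmmhPh   [L -> h P h]
mmmmmhPh ⇒ mmmmmhhh   [P -> h]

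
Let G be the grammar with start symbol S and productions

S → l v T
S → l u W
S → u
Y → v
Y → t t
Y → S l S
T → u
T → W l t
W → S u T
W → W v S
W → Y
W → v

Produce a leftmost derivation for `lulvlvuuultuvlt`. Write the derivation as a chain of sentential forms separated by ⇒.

S ⇒ luW ⇒ luSuT ⇒ lulvTuT ⇒ lulvWltuT ⇒ lulvSuTltuT ⇒ lulvlvTuTltuT ⇒ lulvlvuuTltuT ⇒ lulvlvuuultuT ⇒ lulvlvuuultuWlt ⇒ lulvlvuuultuvlt

S ⇒ luW   [S → l u W]
luW ⇒ luSuT   [W → S u T]
luSuT ⇒ lulvTuT   [S → l v T]
lulvTuT ⇒ lulvWltuT   [T → W l t]
lulvWltuT ⇒ lulvSuTltuT   [W → S u T]
lulvSuTltuT ⇒ lulvlvTuTltuT   [S → l v T]
lulvlvTuTltuT ⇒ lulvlvuuTltuT   [T → u]
lulvlvuuTltuT ⇒ lulvlvuuultuT   [T → u]
lulvlvuuultuT ⇒ lulvlvuuultuWlt   [T → W l t]
lulvlvuuultuWlt ⇒ lulvlvuuultuvlt   [W → v]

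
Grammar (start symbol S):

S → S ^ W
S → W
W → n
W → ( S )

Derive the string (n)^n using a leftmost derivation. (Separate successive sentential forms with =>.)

S => S^W => W^W => (S)^W => (W)^W => (n)^W => (n)^n

S => S^W   [S → S ^ W]
S^W => W^W   [S → W]
W^W => (S)^W   [W → ( S )]
(S)^W => (W)^W   [S → W]
(W)^W => (n)^W   [W → n]
(n)^W => (n)^n   [W → n]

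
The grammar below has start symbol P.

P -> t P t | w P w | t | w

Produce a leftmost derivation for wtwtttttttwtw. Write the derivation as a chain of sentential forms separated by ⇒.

P ⇒ wPw ⇒ wtPtw ⇒ wtwPwtw ⇒ wtwtPtwtw ⇒ wtwttPttwtw ⇒ wtwtttPtttwtw ⇒ wtwtttttttwtw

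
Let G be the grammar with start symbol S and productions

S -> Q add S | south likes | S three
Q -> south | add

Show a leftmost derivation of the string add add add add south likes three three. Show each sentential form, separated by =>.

S => Q add S   [S -> Q add S]
Q add S => add add S   [Q -> add]
add add S => add add S three   [S -> S three]
add add S three => add add S three three   [S -> S three]
add add S three three => add add Q add S three three   [S -> Q add S]
add add Q add S three three => add add add add S three three   [Q -> add]
add add add add S three three => add add add add south likes three three   [S -> south likes]

S => Q add S => add add S => add add S three => add add S three three => add add Q add S three three => add add add add S three three => add add add add south likes three three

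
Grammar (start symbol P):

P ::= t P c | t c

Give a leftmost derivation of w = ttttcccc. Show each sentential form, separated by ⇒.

P ⇒ tPc   [P ::= t P c]
tPc ⇒ ttPcc   [P ::= t P c]
ttPcc ⇒ tttPccc   [P ::= t P c]
tttPccc ⇒ ttttcccc   [P ::= t c]

P⇒tPc⇒ttPcc⇒tttPccc⇒ttttcccc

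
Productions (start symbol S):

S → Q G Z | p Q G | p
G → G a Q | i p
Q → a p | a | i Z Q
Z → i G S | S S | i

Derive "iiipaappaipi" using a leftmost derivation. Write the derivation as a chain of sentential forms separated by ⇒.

S ⇒ QGZ   [S → Q G Z]
QGZ ⇒ iZQGZ   [Q → i Z Q]
iZQGZ ⇒ iiGSQGZ   [Z → i G S]
iiGSQGZ ⇒ iiGaQSQGZ   [G → G a Q]
iiGaQSQGZ ⇒ iiipaQSQGZ   [G → i p]
iiipaQSQGZ ⇒ iiipaapSQGZ   [Q → a p]
iiipaapSQGZ ⇒ iiipaappQGZ   [S → p]
iiipaappQGZ ⇒ iiipaappaGZ   [Q → a]
iiipaappaGZ ⇒ iiipaappaipZ   [G → i p]
iiipaappaipZ ⇒ iiipaappaipi   [Z → i]

S ⇒ QGZ ⇒ iZQGZ ⇒ iiGSQGZ ⇒ iiGaQSQGZ ⇒ iiipaQSQGZ ⇒ iiipaapSQGZ ⇒ iiipaappQGZ ⇒ iiipaappaGZ ⇒ iiipaappaipZ ⇒ iiipaappaipi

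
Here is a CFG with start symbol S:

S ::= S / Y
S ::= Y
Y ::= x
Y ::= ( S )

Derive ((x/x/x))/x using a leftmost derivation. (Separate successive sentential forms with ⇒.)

S ⇒ S/Y   [S ::= S / Y]
S/Y ⇒ Y/Y   [S ::= Y]
Y/Y ⇒ (S)/Y   [Y ::= ( S )]
(S)/Y ⇒ (Y)/Y   [S ::= Y]
(Y)/Y ⇒ ((S))/Y   [Y ::= ( S )]
((S))/Y ⇒ ((S/Y))/Y   [S ::= S / Y]
((S/Y))/Y ⇒ ((S/Y/Y))/Y   [S ::= S / Y]
((S/Y/Y))/Y ⇒ ((Y/Y/Y))/Y   [S ::= Y]
((Y/Y/Y))/Y ⇒ ((x/Y/Y))/Y   [Y ::= x]
((x/Y/Y))/Y ⇒ ((x/x/Y))/Y   [Y ::= x]
((x/x/Y))/Y ⇒ ((x/x/x))/Y   [Y ::= x]
((x/x/x))/Y ⇒ ((x/x/x))/x   [Y ::= x]

S⇒S/Y⇒Y/Y⇒(S)/Y⇒(Y)/Y⇒((S))/Y⇒((S/Y))/Y⇒((S/Y/Y))/Y⇒((Y/Y/Y))/Y⇒((x/Y/Y))/Y⇒((x/x/Y))/Y⇒((x/x/x))/Y⇒((x/x/x))/x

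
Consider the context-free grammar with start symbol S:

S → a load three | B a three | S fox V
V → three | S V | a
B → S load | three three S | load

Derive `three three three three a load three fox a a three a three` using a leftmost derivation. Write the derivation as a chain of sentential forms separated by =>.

S => B a three   [S → B a three]
B a three => three three S a three   [B → three three S]
three three S a three => three three B a three a three   [S → B a three]
three three B a three a three => three three three three S a three a three   [B → three three S]
three three three three S a three a three => three three three three S fox V a three a three   [S → S fox V]
three three three three S fox V a three a three => three three three three a load three fox V a three a three   [S → a load three]
three three three three a load three fox V a three a three => three three three three a load three fox a a three a three   [V → a]

S => B a three => three three S a three => three three B a three a three => three three three three S a three a three => three three three three S fox V a three a three => three three three three a load three fox V a three a three => three three three three a load three fox a a three a three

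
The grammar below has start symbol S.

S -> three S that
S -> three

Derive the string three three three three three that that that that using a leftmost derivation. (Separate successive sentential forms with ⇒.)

S ⇒ three S that ⇒ three three S that that ⇒ three three three S that that that ⇒ three three three three S that that that that ⇒ three three three three three that that that that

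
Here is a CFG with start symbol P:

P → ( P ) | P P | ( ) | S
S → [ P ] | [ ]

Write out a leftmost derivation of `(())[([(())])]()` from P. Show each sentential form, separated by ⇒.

P⇒PP⇒PPP⇒(P)PP⇒(())PP⇒(())SP⇒(())[P]P⇒(())[(P)]P⇒(())[(S)]P⇒(())[([P])]P⇒(())[([(P)])]P⇒(())[([(())])]P⇒(())[([(())])]()

P ⇒ PP   [P → P P]
PP ⇒ PPP   [P → P P]
PPP ⇒ (P)PP   [P → ( P )]
(P)PP ⇒ (())PP   [P → ( )]
(())PP ⇒ (())SP   [P → S]
(())SP ⇒ (())[P]P   [S → [ P ]]
(())[P]P ⇒ (())[(P)]P   [P → ( P )]
(())[(P)]P ⇒ (())[(S)]P   [P → S]
(())[(S)]P ⇒ (())[([P])]P   [S → [ P ]]
(())[([P])]P ⇒ (())[([(P)])]P   [P → ( P )]
(())[([(P)])]P ⇒ (())[([(())])]P   [P → ( )]
(())[([(())])]P ⇒ (())[([(())])]()   [P → ( )]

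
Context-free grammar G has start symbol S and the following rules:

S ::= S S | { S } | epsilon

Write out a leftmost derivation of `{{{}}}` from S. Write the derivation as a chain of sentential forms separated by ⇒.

S ⇒ SS ⇒ {S}S ⇒ {{S}}S ⇒ {{SS}}S ⇒ {{SSS}}S ⇒ {{SSSS}}S ⇒ {{{S}SSS}}S ⇒ {{{}SSS}}S ⇒ {{{}SS}}S ⇒ {{{}S}}S ⇒ {{{}}}S ⇒ {{{}}}

S ⇒ SS   [S ::= S S]
SS ⇒ {S}S   [S ::= { S }]
{S}S ⇒ {{S}}S   [S ::= { S }]
{{S}}S ⇒ {{SS}}S   [S ::= S S]
{{SS}}S ⇒ {{SSS}}S   [S ::= S S]
{{SSS}}S ⇒ {{SSSS}}S   [S ::= S S]
{{SSSS}}S ⇒ {{{S}SSS}}S   [S ::= { S }]
{{{S}SSS}}S ⇒ {{{}SSS}}S   [S ::= epsilon]
{{{}SSS}}S ⇒ {{{}SS}}S   [S ::= epsilon]
{{{}SS}}S ⇒ {{{}S}}S   [S ::= epsilon]
{{{}S}}S ⇒ {{{}}}S   [S ::= epsilon]
{{{}}}S ⇒ {{{}}}   [S ::= epsilon]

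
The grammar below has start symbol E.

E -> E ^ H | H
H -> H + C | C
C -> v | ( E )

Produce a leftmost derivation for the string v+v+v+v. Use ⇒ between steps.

E⇒H⇒H+C⇒H+C+C⇒H+C+C+C⇒C+C+C+C⇒v+C+C+C⇒v+v+C+C⇒v+v+v+C⇒v+v+v+v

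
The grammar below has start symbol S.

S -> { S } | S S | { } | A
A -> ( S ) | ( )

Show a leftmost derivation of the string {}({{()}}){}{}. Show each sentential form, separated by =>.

S => SS   [S -> S S]
SS => SSS   [S -> S S]
SSS => SSSS   [S -> S S]
SSSS => {}SSS   [S -> { }]
{}SSS => {}ASS   [S -> A]
{}ASS => {}(S)SS   [A -> ( S )]
{}(S)SS => {}({S})SS   [S -> { S }]
{}({S})SS => {}({{S}})SS   [S -> { S }]
{}({{S}})SS => {}({{A}})SS   [S -> A]
{}({{A}})SS => {}({{()}})SS   [A -> ( )]
{}({{()}})SS => {}({{()}}){}S   [S -> { }]
{}({{()}}){}S => {}({{()}}){}{}   [S -> { }]

S => SS => SSS => SSSS => {}SSS => {}ASS => {}(S)SS => {}({S})SS => {}({{S}})SS => {}({{A}})SS => {}({{()}})SS => {}({{()}}){}S => {}({{()}}){}{}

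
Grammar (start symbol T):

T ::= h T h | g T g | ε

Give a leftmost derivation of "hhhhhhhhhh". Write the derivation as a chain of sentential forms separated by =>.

T => hTh   [T ::= h T h]
hTh => hhThh   [T ::= h T h]
hhThh => hhhThhh   [T ::= h T h]
hhhThhh => hhhhThhhh   [T ::= h T h]
hhhhThhhh => hhhhhThhhhh   [T ::= h T h]
hhhhhThhhhh => hhhhhhhhhh   [T ::= ε]

T => hTh => hhThh => hhhThhh => hhhhThhhh => hhhhhThhhhh => hhhhhhhhhh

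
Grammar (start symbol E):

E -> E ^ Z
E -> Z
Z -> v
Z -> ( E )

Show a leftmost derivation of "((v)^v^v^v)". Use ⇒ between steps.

E ⇒ Z   [E -> Z]
Z ⇒ (E)   [Z -> ( E )]
(E) ⇒ (E^Z)   [E -> E ^ Z]
(E^Z) ⇒ (E^Z^Z)   [E -> E ^ Z]
(E^Z^Z) ⇒ (E^Z^Z^Z)   [E -> E ^ Z]
(E^Z^Z^Z) ⇒ (Z^Z^Z^Z)   [E -> Z]
(Z^Z^Z^Z) ⇒ ((E)^Z^Z^Z)   [Z -> ( E )]
((E)^Z^Z^Z) ⇒ ((Z)^Z^Z^Z)   [E -> Z]
((Z)^Z^Z^Z) ⇒ ((v)^Z^Z^Z)   [Z -> v]
((v)^Z^Z^Z) ⇒ ((v)^v^Z^Z)   [Z -> v]
((v)^v^Z^Z) ⇒ ((v)^v^v^Z)   [Z -> v]
((v)^v^v^Z) ⇒ ((v)^v^v^v)   [Z -> v]

E ⇒ Z ⇒ (E) ⇒ (E^Z) ⇒ (E^Z^Z) ⇒ (E^Z^Z^Z) ⇒ (Z^Z^Z^Z) ⇒ ((E)^Z^Z^Z) ⇒ ((Z)^Z^Z^Z) ⇒ ((v)^Z^Z^Z) ⇒ ((v)^v^Z^Z) ⇒ ((v)^v^v^Z) ⇒ ((v)^v^v^v)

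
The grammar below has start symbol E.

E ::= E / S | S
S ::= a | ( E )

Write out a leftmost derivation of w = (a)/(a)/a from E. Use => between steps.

E => E/S => E/S/S => S/S/S => (E)/S/S => (S)/S/S => (a)/S/S => (a)/(E)/S => (a)/(S)/S => (a)/(a)/S => (a)/(a)/a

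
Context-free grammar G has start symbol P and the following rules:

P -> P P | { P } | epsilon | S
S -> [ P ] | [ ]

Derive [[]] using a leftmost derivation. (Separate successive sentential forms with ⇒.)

P⇒S⇒[P]⇒[PP]⇒[SP]⇒[[]P]⇒[[]]

P ⇒ S   [P -> S]
S ⇒ [P]   [S -> [ P ]]
[P] ⇒ [PP]   [P -> P P]
[PP] ⇒ [SP]   [P -> S]
[SP] ⇒ [[]P]   [S -> [ ]]
[[]P] ⇒ [[]]   [P -> epsilon]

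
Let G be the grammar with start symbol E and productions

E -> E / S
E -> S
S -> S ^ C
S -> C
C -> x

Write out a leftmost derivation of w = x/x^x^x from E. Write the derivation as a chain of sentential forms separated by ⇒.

E⇒E/S⇒S/S⇒C/S⇒x/S⇒x/S^C⇒x/S^C^C⇒x/C^C^C⇒x/x^C^C⇒x/x^x^C⇒x/x^x^x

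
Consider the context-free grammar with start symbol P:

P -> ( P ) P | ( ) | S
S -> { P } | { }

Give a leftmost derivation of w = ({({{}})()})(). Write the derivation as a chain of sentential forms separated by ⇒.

P ⇒ (P)P   [P -> ( P ) P]
(P)P ⇒ (S)P   [P -> S]
(S)P ⇒ ({P})P   [S -> { P }]
({P})P ⇒ ({(P)P})P   [P -> ( P ) P]
({(P)P})P ⇒ ({(S)P})P   [P -> S]
({(S)P})P ⇒ ({({P})P})P   [S -> { P }]
({({P})P})P ⇒ ({({S})P})P   [P -> S]
({({S})P})P ⇒ ({({{}})P})P   [S -> { }]
({({{}})P})P ⇒ ({({{}})()})P   [P -> ( )]
({({{}})()})P ⇒ ({({{}})()})()   [P -> ( )]

P⇒(P)P⇒(S)P⇒({P})P⇒({(P)P})P⇒({(S)P})P⇒({({P})P})P⇒({({S})P})P⇒({({{}})P})P⇒({({{}})()})P⇒({({{}})()})()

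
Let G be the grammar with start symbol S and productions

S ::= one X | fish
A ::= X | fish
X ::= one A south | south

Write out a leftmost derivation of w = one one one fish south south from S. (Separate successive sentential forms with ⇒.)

S ⇒ one X ⇒ one one A south ⇒ one one X south ⇒ one one one A south south ⇒ one one one fish south south

S ⇒ one X   [S ::= one X]
one X ⇒ one one A south   [X ::= one A south]
one one A south ⇒ one one X south   [A ::= X]
one one X south ⇒ one one one A south south   [X ::= one A south]
one one one A south south ⇒ one one one fish south south   [A ::= fish]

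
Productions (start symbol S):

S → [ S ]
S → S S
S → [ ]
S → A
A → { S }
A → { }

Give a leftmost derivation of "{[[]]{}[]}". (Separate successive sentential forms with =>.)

S => A => {S} => {SS} => {SSS} => {[S]SS} => {[[]]SS} => {[[]]AS} => {[[]]{}S} => {[[]]{}[]}

S => A   [S → A]
A => {S}   [A → { S }]
{S} => {SS}   [S → S S]
{SS} => {SSS}   [S → S S]
{SSS} => {[S]SS}   [S → [ S ]]
{[S]SS} => {[[]]SS}   [S → [ ]]
{[[]]SS} => {[[]]AS}   [S → A]
{[[]]AS} => {[[]]{}S}   [A → { }]
{[[]]{}S} => {[[]]{}[]}   [S → [ ]]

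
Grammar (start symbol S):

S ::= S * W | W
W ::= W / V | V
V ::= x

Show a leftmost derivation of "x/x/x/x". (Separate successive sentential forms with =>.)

S => W   [S ::= W]
W => W/V   [W ::= W / V]
W/V => W/V/V   [W ::= W / V]
W/V/V => W/V/V/V   [W ::= W / V]
W/V/V/V => V/V/V/V   [W ::= V]
V/V/V/V => x/V/V/V   [V ::= x]
x/V/V/V => x/x/V/V   [V ::= x]
x/x/V/V => x/x/x/V   [V ::= x]
x/x/x/V => x/x/x/x   [V ::= x]

S => W => W/V => W/V/V => W/V/V/V => V/V/V/V => x/V/V/V => x/x/V/V => x/x/x/V => x/x/x/x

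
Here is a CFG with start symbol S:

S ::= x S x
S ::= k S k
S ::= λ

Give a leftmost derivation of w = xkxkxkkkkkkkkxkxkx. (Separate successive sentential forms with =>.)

S=>xSx=>xkSkx=>xkxSxkx=>xkxkSkxkx=>xkxkxSxkxkx=>xkxkxkSkxkxkx=>xkxkxkkSkkxkxkx=>xkxkxkkkSkkkxkxkx=>xkxkxkkkkSkkkkxkxkx=>xkxkxkkkkkkkkxkxkx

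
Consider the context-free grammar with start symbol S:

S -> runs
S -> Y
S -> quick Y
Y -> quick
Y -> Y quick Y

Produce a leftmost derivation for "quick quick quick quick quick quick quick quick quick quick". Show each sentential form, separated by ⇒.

S ⇒ quick Y ⇒ quick Y quick Y ⇒ quick Y quick Y quick Y ⇒ quick Y quick Y quick Y quick Y ⇒ quick Y quick Y quick Y quick Y quick Y ⇒ quick quick quick Y quick Y quick Y quick Y ⇒ quick quick quick quick quick Y quick Y quick Y ⇒ quick quick quick quick quick quick quick Y quick Y ⇒ quick quick quick quick quick quick quick quick quick Y ⇒ quick quick quick quick quick quick quick quick quick quick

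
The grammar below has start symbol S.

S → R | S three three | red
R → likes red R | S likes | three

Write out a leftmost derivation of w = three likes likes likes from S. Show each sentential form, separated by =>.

S => R   [S → R]
R => S likes   [R → S likes]
S likes => R likes   [S → R]
R likes => S likes likes   [R → S likes]
S likes likes => R likes likes   [S → R]
R likes likes => S likes likes likes   [R → S likes]
S likes likes likes => R likes likes likes   [S → R]
R likes likes likes => three likes likes likes   [R → three]

S => R => S likes => R likes => S likes likes => R likes likes => S likes likes likes => R likes likes likes => three likes likes likes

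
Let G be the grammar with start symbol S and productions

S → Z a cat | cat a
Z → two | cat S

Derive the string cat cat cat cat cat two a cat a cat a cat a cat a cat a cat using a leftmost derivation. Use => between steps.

S => Z a cat   [S → Z a cat]
Z a cat => cat S a cat   [Z → cat S]
cat S a cat => cat Z a cat a cat   [S → Z a cat]
cat Z a cat a cat => cat cat S a cat a cat   [Z → cat S]
cat cat S a cat a cat => cat cat Z a cat a cat a cat   [S → Z a cat]
cat cat Z a cat a cat a cat => cat cat cat S a cat a cat a cat   [Z → cat S]
cat cat cat S a cat a cat a cat => cat cat cat Z a cat a cat a cat a cat   [S → Z a cat]
cat cat cat Z a cat a cat a cat a cat => cat cat cat cat S a cat a cat a cat a cat   [Z → cat S]
cat cat cat cat S a cat a cat a cat a cat => cat cat cat cat Z a cat a cat a cat a cat a cat   [S → Z a cat]
cat cat cat cat Z a cat a cat a cat a cat a cat => cat cat cat cat cat S a cat a cat a cat a cat a cat   [Z → cat S]
cat cat cat cat cat S a cat a cat a cat a cat a cat => cat cat cat cat cat Z a cat a cat a cat a cat a cat a cat   [S → Z a cat]
cat cat cat cat cat Z a cat a cat a cat a cat a cat a cat => cat cat cat cat cat two a cat a cat a cat a cat a cat a cat   [Z → two]

S => Z a cat => cat S a cat => cat Z a cat a cat => cat cat S a cat a cat => cat cat Z a cat a cat a cat => cat cat cat S a cat a cat a cat => cat cat cat Z a cat a cat a cat a cat => cat cat cat cat S a cat a cat a cat a cat => cat cat cat cat Z a cat a cat a cat a cat a cat => cat cat cat cat cat S a cat a cat a cat a cat a cat => cat cat cat cat cat Z a cat a cat a cat a cat a cat a cat => cat cat cat cat cat two a cat a cat a cat a cat a cat a cat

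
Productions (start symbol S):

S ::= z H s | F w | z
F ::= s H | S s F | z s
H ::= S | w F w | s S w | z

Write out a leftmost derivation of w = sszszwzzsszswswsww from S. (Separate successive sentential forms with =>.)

S => Fw   [S ::= F w]
Fw => sHw   [F ::= s H]
sHw => ssSww   [H ::= s S w]
ssSww => sszHsww   [S ::= z H s]
sszHsww => sszsSwsww   [H ::= s S w]
sszsSwsww => sszszHswsww   [S ::= z H s]
sszszHswsww => sszszwFwswsww   [H ::= w F w]
sszszwFwswsww => sszszwSsFwswsww   [F ::= S s F]
sszszwSsFwswsww => sszszwzHssFwswsww   [S ::= z H s]
sszszwzHssFwswsww => sszszwzSssFwswsww   [H ::= S]
sszszwzSssFwswsww => sszszwzzssFwswsww   [S ::= z]
sszszwzzssFwswsww => sszszwzzsszswswsww   [F ::= z s]

S => Fw => sHw => ssSww => sszHsww => sszsSwsww => sszszHswsww => sszszwFwswsww => sszszwSsFwswsww => sszszwzHssFwswsww => sszszwzSssFwswsww => sszszwzzssFwswsww => sszszwzzsszswswsww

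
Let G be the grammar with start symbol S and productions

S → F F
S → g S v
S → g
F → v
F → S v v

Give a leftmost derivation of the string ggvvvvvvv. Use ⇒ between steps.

S⇒gSv⇒ggSvv⇒ggFFvv⇒ggSvvFvv⇒ggFFvvFvv⇒ggvFvvFvv⇒ggvvvvFvv⇒ggvvvvvvv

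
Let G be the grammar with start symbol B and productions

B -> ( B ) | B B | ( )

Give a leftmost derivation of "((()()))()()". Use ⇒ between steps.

B ⇒ BB ⇒ BBB ⇒ (B)BB ⇒ ((B))BB ⇒ ((BB))BB ⇒ ((()B))BB ⇒ ((()()))BB ⇒ ((()()))()B ⇒ ((()()))()()

B ⇒ BB   [B -> B B]
BB ⇒ BBB   [B -> B B]
BBB ⇒ (B)BB   [B -> ( B )]
(B)BB ⇒ ((B))BB   [B -> ( B )]
((B))BB ⇒ ((BB))BB   [B -> B B]
((BB))BB ⇒ ((()B))BB   [B -> ( )]
((()B))BB ⇒ ((()()))BB   [B -> ( )]
((()()))BB ⇒ ((()()))()B   [B -> ( )]
((()()))()B ⇒ ((()()))()()   [B -> ( )]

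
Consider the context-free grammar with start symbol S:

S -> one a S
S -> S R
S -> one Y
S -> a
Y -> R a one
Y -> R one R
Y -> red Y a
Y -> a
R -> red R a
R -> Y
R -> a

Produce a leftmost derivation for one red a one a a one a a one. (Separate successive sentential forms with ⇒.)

S ⇒ one Y ⇒ one R a one ⇒ one red R a a one ⇒ one red Y a a one ⇒ one red R one R a a one ⇒ one red Y one R a a one ⇒ one red a one R a a one ⇒ one red a one Y a a one ⇒ one red a one R a one a a one ⇒ one red a one a a one a a one

S ⇒ one Y   [S -> one Y]
one Y ⇒ one R a one   [Y -> R a one]
one R a one ⇒ one red R a a one   [R -> red R a]
one red R a a one ⇒ one red Y a a one   [R -> Y]
one red Y a a one ⇒ one red R one R a a one   [Y -> R one R]
one red R one R a a one ⇒ one red Y one R a a one   [R -> Y]
one red Y one R a a one ⇒ one red a one R a a one   [Y -> a]
one red a one R a a one ⇒ one red a one Y a a one   [R -> Y]
one red a one Y a a one ⇒ one red a one R a one a a one   [Y -> R a one]
one red a one R a one a a one ⇒ one red a one a a one a a one   [R -> a]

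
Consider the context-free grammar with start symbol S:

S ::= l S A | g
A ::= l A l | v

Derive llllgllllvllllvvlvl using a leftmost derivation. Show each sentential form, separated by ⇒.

S ⇒ lSA ⇒ llSAA ⇒ lllSAAA ⇒ llllSAAAA ⇒ llllgAAAA ⇒ llllglAlAAA ⇒ llllgllAllAAA ⇒ llllglllAlllAAA ⇒ llllgllllAllllAAA ⇒ llllgllllvllllAAA ⇒ llllgllllvllllvAA ⇒ llllgllllvllllvvA ⇒ llllgllllvllllvvlAl ⇒ llllgllllvllllvvlvl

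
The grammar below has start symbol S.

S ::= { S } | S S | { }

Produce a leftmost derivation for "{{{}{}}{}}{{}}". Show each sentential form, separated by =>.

S=>SS=>{S}S=>{SS}S=>{{S}S}S=>{{SS}S}S=>{{{}S}S}S=>{{{}{}}S}S=>{{{}{}}{}}S=>{{{}{}}{}}{S}=>{{{}{}}{}}{{}}

S => SS   [S ::= S S]
SS => {S}S   [S ::= { S }]
{S}S => {SS}S   [S ::= S S]
{SS}S => {{S}S}S   [S ::= { S }]
{{S}S}S => {{SS}S}S   [S ::= S S]
{{SS}S}S => {{{}S}S}S   [S ::= { }]
{{{}S}S}S => {{{}{}}S}S   [S ::= { }]
{{{}{}}S}S => {{{}{}}{}}S   [S ::= { }]
{{{}{}}{}}S => {{{}{}}{}}{S}   [S ::= { S }]
{{{}{}}{}}{S} => {{{}{}}{}}{{}}   [S ::= { }]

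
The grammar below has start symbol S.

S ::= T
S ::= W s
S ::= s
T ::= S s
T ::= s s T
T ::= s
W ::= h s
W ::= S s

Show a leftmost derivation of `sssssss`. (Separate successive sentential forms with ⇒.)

S⇒T⇒Ss⇒Wss⇒Ssss⇒Tsss⇒ssTsss⇒ssSssss⇒sssssss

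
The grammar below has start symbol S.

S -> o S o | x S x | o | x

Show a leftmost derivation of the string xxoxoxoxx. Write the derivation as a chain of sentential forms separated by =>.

S => xSx   [S -> x S x]
xSx => xxSxx   [S -> x S x]
xxSxx => xxoSoxx   [S -> o S o]
xxoSoxx => xxoxSxoxx   [S -> x S x]
xxoxSxoxx => xxoxoxoxx   [S -> o]

S => xSx => xxSxx => xxoSoxx => xxoxSxoxx => xxoxoxoxx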